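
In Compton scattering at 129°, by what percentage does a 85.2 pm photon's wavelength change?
4.6399%

Calculate the Compton shift:
Δλ = λ_C(1 - cos(129°))
Δλ = 2.4263 × (1 - cos(129°))
Δλ = 2.4263 × 1.6293
Δλ = 3.9532 pm

Percentage change:
(Δλ/λ₀) × 100 = (3.9532/85.2) × 100
= 4.6399%

(Intermediate values are shown rounded; full precision is carried through to the final answer.)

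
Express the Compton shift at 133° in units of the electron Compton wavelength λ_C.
1.6820 λ_C

The Compton shift formula is:
Δλ = λ_C(1 - cos θ)

Dividing both sides by λ_C:
Δλ/λ_C = 1 - cos θ

For θ = 133°:
Δλ/λ_C = 1 - cos(133°)
Δλ/λ_C = 1 - -0.6820
Δλ/λ_C = 1.6820

This means the shift is 1.6820 × λ_C = 4.0810 pm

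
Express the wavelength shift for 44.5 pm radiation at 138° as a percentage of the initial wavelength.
9.5043%

Calculate the Compton shift:
Δλ = λ_C(1 - cos(138°))
Δλ = 2.4263 × (1 - cos(138°))
Δλ = 2.4263 × 1.7431
Δλ = 4.2294 pm

Percentage change:
(Δλ/λ₀) × 100 = (4.2294/44.5) × 100
= 9.5043%

(Intermediate values are shown rounded; full precision is carried through to the final answer.)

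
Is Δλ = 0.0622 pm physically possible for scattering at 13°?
Yes, consistent

Calculate the expected shift for θ = 13°:

Δλ_expected = λ_C(1 - cos(13°))
Δλ_expected = 2.4263 × (1 - cos(13°))
Δλ_expected = 2.4263 × 0.0256
Δλ_expected = 0.0622 pm

Given shift: 0.0622 pm
Expected shift: 0.0622 pm
Difference: 0.0000 pm

The values match. This is consistent with Compton scattering at the stated angle.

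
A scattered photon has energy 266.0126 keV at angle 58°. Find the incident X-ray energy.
352.2001 keV

Convert final energy to wavelength (hc ≈ 1239.842 keV·pm):
λ' = hc/E' = 1239.842 / 266.0126 = 4.6608 pm

Calculate the Compton shift:
Δλ = λ_C(1 - cos(58°))
Δλ = 2.4263 × (1 - cos(58°))
Δλ = 1.1406 pm

Initial wavelength:
λ = λ' - Δλ = 4.6608 - 1.1406 = 3.5203 pm

Initial energy:
E = hc/λ = 1239.842 / 3.5203 = 352.2001 keV

(Intermediate values are shown rounded; full precision is carried through to the final answer.)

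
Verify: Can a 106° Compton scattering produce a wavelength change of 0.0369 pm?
No, inconsistent

Calculate the expected shift for θ = 106°:

Δλ_expected = λ_C(1 - cos(106°))
Δλ_expected = 2.4263 × (1 - cos(106°))
Δλ_expected = 2.4263 × 1.2756
Δλ_expected = 3.0951 pm

Given shift: 0.0369 pm
Expected shift: 3.0951 pm
Difference: 3.0582 pm

The values do not match. The given shift corresponds to θ ≈ 10.0°, not 106°.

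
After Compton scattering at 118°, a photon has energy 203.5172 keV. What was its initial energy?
490.6999 keV

Convert final energy to wavelength (hc ≈ 1239.842 keV·pm):
λ' = hc/E' = 1239.842 / 203.5172 = 6.0921 pm

Calculate the Compton shift:
Δλ = λ_C(1 - cos(118°))
Δλ = 2.4263 × (1 - cos(118°))
Δλ = 3.5654 pm

Initial wavelength:
λ = λ' - Δλ = 6.0921 - 3.5654 = 2.5267 pm

Initial energy:
E = hc/λ = 1239.842 / 2.5267 = 490.6999 keV

(Intermediate values are shown rounded; full precision is carried through to the final answer.)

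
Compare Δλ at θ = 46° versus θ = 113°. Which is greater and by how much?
113° produces the larger shift by a factor of 4.555

Calculate both shifts using Δλ = λ_C(1 - cos θ):

For θ₁ = 46°:
Δλ₁ = 2.4263 × (1 - cos(46°))
Δλ₁ = 2.4263 × 0.3053
Δλ₁ = 0.7409 pm

For θ₂ = 113°:
Δλ₂ = 2.4263 × (1 - cos(113°))
Δλ₂ = 2.4263 × 1.3907
Δλ₂ = 3.3743 pm

The 113° angle produces the larger shift.
Ratio: 3.3743/0.7409 = 4.555

(Intermediate values are shown rounded; full precision is carried through to the final answer.)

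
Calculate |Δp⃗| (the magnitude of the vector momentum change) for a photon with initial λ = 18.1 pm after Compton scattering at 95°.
5.0645e-23 kg·m/s

Photon momentum magnitude is p = h/λ.

Initial momentum:
p₀ = h/λ = 6.6261e-34/1.8100e-11 = 3.6608e-23 kg·m/s

After scattering:
λ' = λ + Δλ = 18.1 + 2.6378 = 20.7378 pm
p' = h/λ' = 6.6261e-34/2.0738e-11 = 3.1952e-23 kg·m/s

Momentum is a vector; the scattered photon's direction makes angle θ = 95° with the incident direction. The magnitude of the vector change Δp⃗ = p⃗₀ − p⃗' is found from the law of cosines:
|Δp⃗|² = p₀² + p'² − 2p₀p'cos θ
|Δp⃗|² = (3.6608e-23)² + (3.1952e-23)² − 2·3.6608e-23·3.1952e-23·cos(95°)
|Δp⃗| = 5.0645e-23 kg·m/s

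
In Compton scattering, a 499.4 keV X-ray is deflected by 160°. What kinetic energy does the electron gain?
326.9353 keV

By energy conservation: K_e = E_initial - E_final

First find the scattered photon energy:
Initial wavelength: λ = hc/E = 2.4827 pm
Compton shift: Δλ = λ_C(1 - cos(160°)) = 4.7063 pm
Final wavelength: λ' = 2.4827 + 4.7063 = 7.1890 pm
Final photon energy: E' = hc/λ' = 172.4647 keV

Electron kinetic energy:
K_e = E - E' = 499.4000 - 172.4647 = 326.9353 keV

(Intermediate values are shown rounded; full precision is carried through to the final answer.)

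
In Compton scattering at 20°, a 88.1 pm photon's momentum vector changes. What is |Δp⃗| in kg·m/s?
2.6099e-24 kg·m/s

Photon momentum magnitude is p = h/λ.

Initial momentum:
p₀ = h/λ = 6.6261e-34/8.8100e-11 = 7.5211e-24 kg·m/s

After scattering:
λ' = λ + Δλ = 88.1 + 0.1463 = 88.2463 pm
p' = h/λ' = 6.6261e-34/8.8246e-11 = 7.5086e-24 kg·m/s

Momentum is a vector; the scattered photon's direction makes angle θ = 20° with the incident direction. The magnitude of the vector change Δp⃗ = p⃗₀ − p⃗' is found from the law of cosines:
|Δp⃗|² = p₀² + p'² − 2p₀p'cos θ
|Δp⃗|² = (7.5211e-24)² + (7.5086e-24)² − 2·7.5211e-24·7.5086e-24·cos(20°)
|Δp⃗| = 2.6099e-24 kg·m/s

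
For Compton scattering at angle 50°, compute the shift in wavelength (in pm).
0.8667 pm

Using the Compton scattering formula:
Δλ = λ_C(1 - cos θ)

where λ_C = h/(m_e·c) ≈ 2.4263 pm is the Compton wavelength of an electron.

For θ = 50°:
cos(50°) = 0.6428
1 - cos(50°) = 0.3572

Δλ = 2.4263 × 0.3572
Δλ = 0.8667 pm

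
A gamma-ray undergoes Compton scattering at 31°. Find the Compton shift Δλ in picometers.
0.3466 pm

Using the Compton scattering formula:
Δλ = λ_C(1 - cos θ)

where λ_C = h/(m_e·c) ≈ 2.4263 pm is the Compton wavelength of an electron.

For θ = 31°:
cos(31°) = 0.8572
1 - cos(31°) = 0.1428

Δλ = 2.4263 × 0.1428
Δλ = 0.3466 pm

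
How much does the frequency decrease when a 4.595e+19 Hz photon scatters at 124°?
1.686e+19 Hz (decrease)

Convert frequency to wavelength (c = 299792458 m/s):
λ₀ = c/f₀ = 299792458/4.595e+19 = 6.5243190e-12 m = 6.5243 pm

Calculate Compton shift:
Δλ = λ_C(1 - cos(124°)) = 3.7831 pm

Final wavelength:
λ' = λ₀ + Δλ = 6.5243 + 3.7831 = 10.3074 pm

Final frequency:
f' = c/λ' = 299792458/1.0307405e-11 = 2.9085154e+19 Hz

Frequency shift (decrease):
Δf = f₀ - f' = 4.595e+19 - 2.9085154e+19 = 1.686e+19 Hz

(Intermediate values are shown rounded; full precision is carried through to the final answer.)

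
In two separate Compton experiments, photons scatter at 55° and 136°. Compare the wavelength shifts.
136° produces the larger shift by a factor of 4.032

Calculate both shifts using Δλ = λ_C(1 - cos θ):

For θ₁ = 55°:
Δλ₁ = 2.4263 × (1 - cos(55°))
Δλ₁ = 2.4263 × 0.4264
Δλ₁ = 1.0346 pm

For θ₂ = 136°:
Δλ₂ = 2.4263 × (1 - cos(136°))
Δλ₂ = 2.4263 × 1.7193
Δλ₂ = 4.1717 pm

The 136° angle produces the larger shift.
Ratio: 4.1717/1.0346 = 4.032

(Intermediate values are shown rounded; full precision is carried through to the final answer.)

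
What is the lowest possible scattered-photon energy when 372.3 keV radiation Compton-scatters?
151.5173 keV (at θ = 180°)

The scattered photon has minimum energy when its wavelength is maximum, i.e., when the Compton shift Δλ = λ_C(1 − cos θ) is maximum. This occurs at θ = 180° (backscattering), giving Δλ_max = 2λ_C = 4.8526 pm.

Initial wavelength: λ₀ = hc/E₀ = 3.3302 pm
Maximum final wavelength: λ'_max = λ₀ + 2λ_C = 3.3302 + 4.8526 = 8.1828 pm
Minimum final energy: E'_min = hc/λ'_max = 151.5173 keV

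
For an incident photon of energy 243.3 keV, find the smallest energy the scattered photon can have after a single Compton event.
124.6253 keV (at θ = 180°)

The scattered photon has minimum energy when its wavelength is maximum, i.e., when the Compton shift Δλ = λ_C(1 − cos θ) is maximum. This occurs at θ = 180° (backscattering), giving Δλ_max = 2λ_C = 4.8526 pm.

Initial wavelength: λ₀ = hc/E₀ = 5.0959 pm
Maximum final wavelength: λ'_max = λ₀ + 2λ_C = 5.0959 + 4.8526 = 9.9486 pm
Minimum final energy: E'_min = hc/λ'_max = 124.6253 keV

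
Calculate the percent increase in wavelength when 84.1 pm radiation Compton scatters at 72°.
1.9935%

Calculate the Compton shift:
Δλ = λ_C(1 - cos(72°))
Δλ = 2.4263 × (1 - cos(72°))
Δλ = 2.4263 × 0.6910
Δλ = 1.6765 pm

Percentage change:
(Δλ/λ₀) × 100 = (1.6765/84.1) × 100
= 1.9935%

(Intermediate values are shown rounded; full precision is carried through to the final answer.)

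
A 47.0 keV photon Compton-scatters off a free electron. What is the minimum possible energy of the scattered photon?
39.6975 keV (at θ = 180°)

The scattered photon has minimum energy when its wavelength is maximum, i.e., when the Compton shift Δλ = λ_C(1 − cos θ) is maximum. This occurs at θ = 180° (backscattering), giving Δλ_max = 2λ_C = 4.8526 pm.

Initial wavelength: λ₀ = hc/E₀ = 26.3796 pm
Maximum final wavelength: λ'_max = λ₀ + 2λ_C = 26.3796 + 4.8526 = 31.2322 pm
Minimum final energy: E'_min = hc/λ'_max = 39.6975 keV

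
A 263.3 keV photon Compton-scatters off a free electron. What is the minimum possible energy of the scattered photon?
129.6705 keV (at θ = 180°)

The scattered photon has minimum energy when its wavelength is maximum, i.e., when the Compton shift Δλ = λ_C(1 − cos θ) is maximum. This occurs at θ = 180° (backscattering), giving Δλ_max = 2λ_C = 4.8526 pm.

Initial wavelength: λ₀ = hc/E₀ = 4.7089 pm
Maximum final wavelength: λ'_max = λ₀ + 2λ_C = 4.7089 + 4.8526 = 9.5615 pm
Minimum final energy: E'_min = hc/λ'_max = 129.6705 keV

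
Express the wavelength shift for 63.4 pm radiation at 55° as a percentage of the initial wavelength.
1.6319%

Calculate the Compton shift:
Δλ = λ_C(1 - cos(55°))
Δλ = 2.4263 × (1 - cos(55°))
Δλ = 2.4263 × 0.4264
Δλ = 1.0346 pm

Percentage change:
(Δλ/λ₀) × 100 = (1.0346/63.4) × 100
= 1.6319%

(Intermediate values are shown rounded; full precision is carried through to the final answer.)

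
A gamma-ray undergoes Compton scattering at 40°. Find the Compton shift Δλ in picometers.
0.5676 pm

Using the Compton scattering formula:
Δλ = λ_C(1 - cos θ)

where λ_C = h/(m_e·c) ≈ 2.4263 pm is the Compton wavelength of an electron.

For θ = 40°:
cos(40°) = 0.7660
1 - cos(40°) = 0.2340

Δλ = 2.4263 × 0.2340
Δλ = 0.5676 pm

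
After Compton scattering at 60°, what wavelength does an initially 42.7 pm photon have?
43.9132 pm

Using the Compton formula: λ' = λ + λ_C(1 − cos θ)

For θ = 60°, cos θ = 1/2 (exact) = 0.5000, so:
1 − cos 60° = 1 − (1/2) = 0.5000

Δλ = λ_C × 0.5000 = 2.4263 × 0.5000 = 1.2132 pm

λ' = 42.7 + 1.2132 = 43.9132 pm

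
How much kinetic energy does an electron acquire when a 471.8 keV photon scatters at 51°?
120.2992 keV

By energy conservation: K_e = E_initial - E_final

First find the scattered photon energy:
Initial wavelength: λ = hc/E = 2.6279 pm
Compton shift: Δλ = λ_C(1 - cos(51°)) = 0.8994 pm
Final wavelength: λ' = 2.6279 + 0.8994 = 3.5273 pm
Final photon energy: E' = hc/λ' = 351.5008 keV

Electron kinetic energy:
K_e = E - E' = 471.8000 - 351.5008 = 120.2992 keV

(Intermediate values are shown rounded; full precision is carried through to the final answer.)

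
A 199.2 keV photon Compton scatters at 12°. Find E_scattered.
197.5174 keV

First convert energy to wavelength:
λ = hc/E, with hc ≈ 1239.842 keV·pm (i.e. 1239.842 eV·nm)

For E = 199.2 keV = 199200 eV:
λ = 1239.842 keV·pm / 199.2 keV
λ = 6.2241 pm

Calculate the Compton shift:
Δλ = λ_C(1 - cos(12°)) = 2.4263 × 0.0219
Δλ = 0.0530 pm

Final wavelength:
λ' = 6.2241 + 0.0530 = 6.2771 pm

Final energy:
E' = hc/λ' = 1239.842 / 6.2771 = 197.5174 keV

(Intermediate values are shown rounded; full precision is carried through to the final answer.)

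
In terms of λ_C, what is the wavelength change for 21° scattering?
0.0664 λ_C

The Compton shift formula is:
Δλ = λ_C(1 - cos θ)

Dividing both sides by λ_C:
Δλ/λ_C = 1 - cos θ

For θ = 21°:
Δλ/λ_C = 1 - cos(21°)
Δλ/λ_C = 1 - 0.9336
Δλ/λ_C = 0.0664

This means the shift is 0.0664 × λ_C = 0.1612 pm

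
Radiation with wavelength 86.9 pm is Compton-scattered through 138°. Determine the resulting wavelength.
91.1294 pm

Using the Compton scattering formula:
λ' = λ + Δλ = λ + λ_C(1 - cos θ)

Given:
- Initial wavelength λ = 86.9 pm
- Scattering angle θ = 138°
- Compton wavelength λ_C ≈ 2.4263 pm

Calculate the shift:
Δλ = 2.4263 × (1 - cos(138°))
Δλ = 2.4263 × 1.7431
Δλ = 4.2294 pm

Final wavelength:
λ' = 86.9 + 4.2294 = 91.1294 pm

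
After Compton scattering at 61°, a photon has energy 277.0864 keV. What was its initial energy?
384.5000 keV

Convert final energy to wavelength (hc ≈ 1239.842 keV·pm):
λ' = hc/E' = 1239.842 / 277.0864 = 4.4746 pm

Calculate the Compton shift:
Δλ = λ_C(1 - cos(61°))
Δλ = 2.4263 × (1 - cos(61°))
Δλ = 1.2500 pm

Initial wavelength:
λ = λ' - Δλ = 4.4746 - 1.2500 = 3.2246 pm

Initial energy:
E = hc/λ = 1239.842 / 3.2246 = 384.5000 keV

(Intermediate values are shown rounded; full precision is carried through to the final answer.)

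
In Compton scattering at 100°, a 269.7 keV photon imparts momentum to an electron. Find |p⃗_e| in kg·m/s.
1.8208e-22 kg·m/s

The electron is initially at rest, so by conservation of momentum:
p⃗_e = p⃗₀ − p⃗'  (incident photon momentum minus scattered photon momentum)

Photon momentum magnitudes (p = h/λ = E/c):
λ₀ = hc/E₀ = 4.5971 pm → p₀ = h/λ₀ = 1.4414e-22 kg·m/s
Δλ = λ_C(1 − cos 100°) = 2.8476 pm
λ' = 7.4447 pm → p' = h/λ' = 8.9003e-23 kg·m/s

The scattered photon makes angle θ = 100° with the incident direction, so by the law of cosines:
|p⃗_e|² = p₀² + p'² − 2p₀p'cos θ
|p⃗_e|² = (1.4414e-22)² + (8.9003e-23)² − 2·1.4414e-22·8.9003e-23·cos(100°)
|p⃗_e| = 1.8208e-22 kg·m/s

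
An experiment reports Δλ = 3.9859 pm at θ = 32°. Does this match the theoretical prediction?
No, inconsistent

Calculate the expected shift for θ = 32°:

Δλ_expected = λ_C(1 - cos(32°))
Δλ_expected = 2.4263 × (1 - cos(32°))
Δλ_expected = 2.4263 × 0.1520
Δλ_expected = 0.3687 pm

Given shift: 3.9859 pm
Expected shift: 0.3687 pm
Difference: 3.6172 pm

The values do not match. The given shift corresponds to θ ≈ 130.0°, not 32°.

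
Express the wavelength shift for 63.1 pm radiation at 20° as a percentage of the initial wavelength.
0.2319%

Calculate the Compton shift:
Δλ = λ_C(1 - cos(20°))
Δλ = 2.4263 × (1 - cos(20°))
Δλ = 2.4263 × 0.0603
Δλ = 0.1463 pm

Percentage change:
(Δλ/λ₀) × 100 = (0.1463/63.1) × 100
= 0.2319%

(Intermediate values are shown rounded; full precision is carried through to the final answer.)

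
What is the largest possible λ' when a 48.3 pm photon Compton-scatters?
53.1526 pm (at θ = 180°)

The Compton shift is Δλ = λ_C(1 − cos θ).

Since cos θ ranges from −1 to 1, the factor (1 − cos θ) ranges from 0 to 2; the maximum shift occurs at θ = 180° (backscattering):
Δλ_max = 2λ_C = 2 × 2.4263 pm = 4.8526 pm

Maximum scattered wavelength:
λ'_max = λ₀ + Δλ_max = 48.3 + 4.8526 = 53.1526 pm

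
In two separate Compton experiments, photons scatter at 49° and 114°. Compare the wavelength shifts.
114° produces the larger shift by a factor of 4.090

Calculate both shifts using Δλ = λ_C(1 - cos θ):

For θ₁ = 49°:
Δλ₁ = 2.4263 × (1 - cos(49°))
Δλ₁ = 2.4263 × 0.3439
Δλ₁ = 0.8345 pm

For θ₂ = 114°:
Δλ₂ = 2.4263 × (1 - cos(114°))
Δλ₂ = 2.4263 × 1.4067
Δλ₂ = 3.4132 pm

The 114° angle produces the larger shift.
Ratio: 3.4132/0.8345 = 4.090

(Intermediate values are shown rounded; full precision is carried through to the final answer.)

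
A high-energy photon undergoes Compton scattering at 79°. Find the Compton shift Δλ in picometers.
1.9633 pm

Using the Compton scattering formula:
Δλ = λ_C(1 - cos θ)

where λ_C = h/(m_e·c) ≈ 2.4263 pm is the Compton wavelength of an electron.

For θ = 79°:
cos(79°) = 0.1908
1 - cos(79°) = 0.8092

Δλ = 2.4263 × 0.8092
Δλ = 1.9633 pm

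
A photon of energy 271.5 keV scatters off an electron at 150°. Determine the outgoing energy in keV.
136.3334 keV

First convert energy to wavelength:
λ = hc/E, with hc ≈ 1239.842 keV·pm (i.e. 1239.842 eV·nm)

For E = 271.5 keV = 271500 eV:
λ = 1239.842 keV·pm / 271.5 keV
λ = 4.5666 pm

Calculate the Compton shift:
Δλ = λ_C(1 - cos(150°)) = 2.4263 × 1.8660
Δλ = 4.5276 pm

Final wavelength:
λ' = 4.5666 + 4.5276 = 9.0942 pm

Final energy:
E' = hc/λ' = 1239.842 / 9.0942 = 136.3334 keV

(Intermediate values are shown rounded; full precision is carried through to the final answer.)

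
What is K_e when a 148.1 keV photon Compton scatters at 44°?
11.1406 keV

By energy conservation: K_e = E_initial - E_final

First find the scattered photon energy:
Initial wavelength: λ = hc/E = 8.3717 pm
Compton shift: Δλ = λ_C(1 - cos(44°)) = 0.6810 pm
Final wavelength: λ' = 8.3717 + 0.6810 = 9.0526 pm
Final photon energy: E' = hc/λ' = 136.9594 keV

Electron kinetic energy:
K_e = E - E' = 148.1000 - 136.9594 = 11.1406 keV

(Intermediate values are shown rounded; full precision is carried through to the final answer.)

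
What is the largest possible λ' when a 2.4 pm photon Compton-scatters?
7.2526 pm (at θ = 180°)

The Compton shift is Δλ = λ_C(1 − cos θ).

Since cos θ ranges from −1 to 1, the factor (1 − cos θ) ranges from 0 to 2; the maximum shift occurs at θ = 180° (backscattering):
Δλ_max = 2λ_C = 2 × 2.4263 pm = 4.8526 pm

Maximum scattered wavelength:
λ'_max = λ₀ + Δλ_max = 2.4 + 4.8526 = 7.2526 pm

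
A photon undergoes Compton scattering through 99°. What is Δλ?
2.8059 pm

Using the Compton scattering formula:
Δλ = λ_C(1 - cos θ)

where λ_C = h/(m_e·c) ≈ 2.4263 pm is the Compton wavelength of an electron.

For θ = 99°:
cos(99°) = -0.1564
1 - cos(99°) = 1.1564

Δλ = 2.4263 × 1.1564
Δλ = 2.8059 pm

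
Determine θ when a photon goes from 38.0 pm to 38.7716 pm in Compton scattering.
47.00°

First find the wavelength shift:
Δλ = λ' - λ = 38.7716 - 38.0 = 0.7716 pm

Using Δλ = λ_C(1 - cos θ), with λ_C = h/(m_e·c) ≈ 2.42631024 pm:
cos θ = 1 - Δλ/λ_C
cos θ = 1 - 0.7716/2.42631024
cos θ = 0.681986

θ = arccos(0.681986)
θ = 47.00°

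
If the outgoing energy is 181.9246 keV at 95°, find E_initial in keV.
296.8000 keV

Convert final energy to wavelength (hc ≈ 1239.842 keV·pm):
λ' = hc/E' = 1239.842 / 181.9246 = 6.8151 pm

Calculate the Compton shift:
Δλ = λ_C(1 - cos(95°))
Δλ = 2.4263 × (1 - cos(95°))
Δλ = 2.6378 pm

Initial wavelength:
λ = λ' - Δλ = 6.8151 - 2.6378 = 4.1774 pm

Initial energy:
E = hc/λ = 1239.842 / 4.1774 = 296.8000 keV

(Intermediate values are shown rounded; full precision is carried through to the final answer.)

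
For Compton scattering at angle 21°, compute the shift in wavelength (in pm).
0.1612 pm

Using the Compton scattering formula:
Δλ = λ_C(1 - cos θ)

where λ_C = h/(m_e·c) ≈ 2.4263 pm is the Compton wavelength of an electron.

For θ = 21°:
cos(21°) = 0.9336
1 - cos(21°) = 0.0664

Δλ = 2.4263 × 0.0664
Δλ = 0.1612 pm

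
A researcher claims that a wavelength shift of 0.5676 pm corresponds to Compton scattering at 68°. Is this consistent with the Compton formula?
No, inconsistent

Calculate the expected shift for θ = 68°:

Δλ_expected = λ_C(1 - cos(68°))
Δλ_expected = 2.4263 × (1 - cos(68°))
Δλ_expected = 2.4263 × 0.6254
Δλ_expected = 1.5174 pm

Given shift: 0.5676 pm
Expected shift: 1.5174 pm
Difference: 0.9497 pm

The values do not match. The given shift corresponds to θ ≈ 40.0°, not 68°.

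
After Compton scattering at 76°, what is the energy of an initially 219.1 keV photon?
165.3535 keV

First convert energy to wavelength:
λ = hc/E, with hc ≈ 1239.842 keV·pm (i.e. 1239.842 eV·nm)

For E = 219.1 keV = 219100 eV:
λ = 1239.842 keV·pm / 219.1 keV
λ = 5.6588 pm

Calculate the Compton shift:
Δλ = λ_C(1 - cos(76°)) = 2.4263 × 0.7581
Δλ = 1.8393 pm

Final wavelength:
λ' = 5.6588 + 1.8393 = 7.4981 pm

Final energy:
E' = hc/λ' = 1239.842 / 7.4981 = 165.3535 keV

(Intermediate values are shown rounded; full precision is carried through to the final answer.)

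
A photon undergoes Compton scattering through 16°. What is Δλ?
0.0940 pm

Using the Compton scattering formula:
Δλ = λ_C(1 - cos θ)

where λ_C = h/(m_e·c) ≈ 2.4263 pm is the Compton wavelength of an electron.

For θ = 16°:
cos(16°) = 0.9613
1 - cos(16°) = 0.0387

Δλ = 2.4263 × 0.0387
Δλ = 0.0940 pm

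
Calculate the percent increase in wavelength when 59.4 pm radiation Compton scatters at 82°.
3.5162%

Calculate the Compton shift:
Δλ = λ_C(1 - cos(82°))
Δλ = 2.4263 × (1 - cos(82°))
Δλ = 2.4263 × 0.8608
Δλ = 2.0886 pm

Percentage change:
(Δλ/λ₀) × 100 = (2.0886/59.4) × 100
= 3.5162%

(Intermediate values are shown rounded; full precision is carried through to the final answer.)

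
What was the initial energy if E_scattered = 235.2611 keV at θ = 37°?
259.3001 keV

Convert final energy to wavelength (hc ≈ 1239.842 keV·pm):
λ' = hc/E' = 1239.842 / 235.2611 = 5.2701 pm

Calculate the Compton shift:
Δλ = λ_C(1 - cos(37°))
Δλ = 2.4263 × (1 - cos(37°))
Δλ = 0.4886 pm

Initial wavelength:
λ = λ' - Δλ = 5.2701 - 0.4886 = 4.7815 pm

Initial energy:
E = hc/λ = 1239.842 / 4.7815 = 259.3001 keV

(Intermediate values are shown rounded; full precision is carried through to the final answer.)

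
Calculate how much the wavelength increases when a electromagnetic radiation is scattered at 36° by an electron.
0.4634 pm

Using the Compton scattering formula:
Δλ = λ_C(1 - cos θ)

where λ_C = h/(m_e·c) ≈ 2.4263 pm is the Compton wavelength of an electron.

For θ = 36°:
cos(36°) = 0.8090
1 - cos(36°) = 0.1910

Δλ = 2.4263 × 0.1910
Δλ = 0.4634 pm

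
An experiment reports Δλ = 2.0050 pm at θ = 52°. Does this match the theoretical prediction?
No, inconsistent

Calculate the expected shift for θ = 52°:

Δλ_expected = λ_C(1 - cos(52°))
Δλ_expected = 2.4263 × (1 - cos(52°))
Δλ_expected = 2.4263 × 0.3843
Δλ_expected = 0.9325 pm

Given shift: 2.0050 pm
Expected shift: 0.9325 pm
Difference: 1.0725 pm

The values do not match. The given shift corresponds to θ ≈ 80.0°, not 52°.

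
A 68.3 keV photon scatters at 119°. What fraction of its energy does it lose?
0.1656 (or 16.56%)

Calculate initial and final photon energies:

Initial: E₀ = 68.3 keV → λ₀ = 18.1529 pm
Compton shift: Δλ = 3.6026 pm
Final wavelength: λ' = 21.7555 pm
Final energy: E' = 56.9898 keV

Fractional energy loss:
(E₀ - E')/E₀ = (68.3000 - 56.9898)/68.3000
= 11.3102/68.3000
= 0.1656
= 16.56%

(Intermediate values are shown rounded; full precision is carried through to the final answer.)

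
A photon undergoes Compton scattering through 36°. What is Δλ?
0.4634 pm

Using the Compton scattering formula:
Δλ = λ_C(1 - cos θ)

where λ_C = h/(m_e·c) ≈ 2.4263 pm is the Compton wavelength of an electron.

For θ = 36°:
cos(36°) = 0.8090
1 - cos(36°) = 0.1910

Δλ = 2.4263 × 0.1910
Δλ = 0.4634 pm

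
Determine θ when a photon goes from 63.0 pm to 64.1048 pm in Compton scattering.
57.00°

First find the wavelength shift:
Δλ = λ' - λ = 64.1048 - 63.0 = 1.1048 pm

Using Δλ = λ_C(1 - cos θ), with λ_C = h/(m_e·c) ≈ 2.42631024 pm:
cos θ = 1 - Δλ/λ_C
cos θ = 1 - 1.1048/2.42631024
cos θ = 0.544658

θ = arccos(0.544658)
θ = 57.00°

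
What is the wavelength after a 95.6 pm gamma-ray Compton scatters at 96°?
98.2799 pm

Using the Compton scattering formula:
λ' = λ + Δλ = λ + λ_C(1 - cos θ)

Given:
- Initial wavelength λ = 95.6 pm
- Scattering angle θ = 96°
- Compton wavelength λ_C ≈ 2.4263 pm

Calculate the shift:
Δλ = 2.4263 × (1 - cos(96°))
Δλ = 2.4263 × 1.1045
Δλ = 2.6799 pm

Final wavelength:
λ' = 95.6 + 2.6799 = 98.2799 pm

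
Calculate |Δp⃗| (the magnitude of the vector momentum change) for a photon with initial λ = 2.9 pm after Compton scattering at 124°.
2.9559e-22 kg·m/s

Photon momentum magnitude is p = h/λ.

Initial momentum:
p₀ = h/λ = 6.6261e-34/2.9000e-12 = 2.2849e-22 kg·m/s

After scattering:
λ' = λ + Δλ = 2.9 + 3.7831 = 6.6831 pm
p' = h/λ' = 6.6261e-34/6.6831e-12 = 9.9147e-23 kg·m/s

Momentum is a vector; the scattered photon's direction makes angle θ = 124° with the incident direction. The magnitude of the vector change Δp⃗ = p⃗₀ − p⃗' is found from the law of cosines:
|Δp⃗|² = p₀² + p'² − 2p₀p'cos θ
|Δp⃗|² = (2.2849e-22)² + (9.9147e-23)² − 2·2.2849e-22·9.9147e-23·cos(124°)
|Δp⃗| = 2.9559e-22 kg·m/s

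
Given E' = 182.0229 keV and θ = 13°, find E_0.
183.7000 keV

Convert final energy to wavelength (hc ≈ 1239.842 keV·pm):
λ' = hc/E' = 1239.842 / 182.0229 = 6.8115 pm

Calculate the Compton shift:
Δλ = λ_C(1 - cos(13°))
Δλ = 2.4263 × (1 - cos(13°))
Δλ = 0.0622 pm

Initial wavelength:
λ = λ' - Δλ = 6.8115 - 0.0622 = 6.7493 pm

Initial energy:
E = hc/λ = 1239.842 / 6.7493 = 183.7000 keV

(Intermediate values are shown rounded; full precision is carried through to the final answer.)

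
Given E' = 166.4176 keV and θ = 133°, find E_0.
368.0000 keV

Convert final energy to wavelength (hc ≈ 1239.842 keV·pm):
λ' = hc/E' = 1239.842 / 166.4176 = 7.4502 pm

Calculate the Compton shift:
Δλ = λ_C(1 - cos(133°))
Δλ = 2.4263 × (1 - cos(133°))
Δλ = 4.0810 pm

Initial wavelength:
λ = λ' - Δλ = 7.4502 - 4.0810 = 3.3691 pm

Initial energy:
E = hc/λ = 1239.842 / 3.3691 = 368.0000 keV

(Intermediate values are shown rounded; full precision is carried through to the final answer.)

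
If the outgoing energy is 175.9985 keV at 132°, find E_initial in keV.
413.9999 keV

Convert final energy to wavelength (hc ≈ 1239.842 keV·pm):
λ' = hc/E' = 1239.842 / 175.9985 = 7.0446 pm

Calculate the Compton shift:
Δλ = λ_C(1 - cos(132°))
Δλ = 2.4263 × (1 - cos(132°))
Δλ = 4.0498 pm

Initial wavelength:
λ = λ' - Δλ = 7.0446 - 4.0498 = 2.9948 pm

Initial energy:
E = hc/λ = 1239.842 / 2.9948 = 413.9999 keV

(Intermediate values are shown rounded; full precision is carried through to the final answer.)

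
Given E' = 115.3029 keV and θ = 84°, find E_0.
144.5000 keV

Convert final energy to wavelength (hc ≈ 1239.842 keV·pm):
λ' = hc/E' = 1239.842 / 115.3029 = 10.7529 pm

Calculate the Compton shift:
Δλ = λ_C(1 - cos(84°))
Δλ = 2.4263 × (1 - cos(84°))
Δλ = 2.1727 pm

Initial wavelength:
λ = λ' - Δλ = 10.7529 - 2.1727 = 8.5802 pm

Initial energy:
E = hc/λ = 1239.842 / 8.5802 = 144.5000 keV

(Intermediate values are shown rounded; full precision is carried through to the final answer.)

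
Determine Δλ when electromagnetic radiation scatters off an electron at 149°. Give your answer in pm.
4.5061 pm

Using the Compton scattering formula:
Δλ = λ_C(1 - cos θ)

where λ_C = h/(m_e·c) ≈ 2.4263 pm is the Compton wavelength of an electron.

For θ = 149°:
cos(149°) = -0.8572
1 - cos(149°) = 1.8572

Δλ = 2.4263 × 1.8572
Δλ = 4.5061 pm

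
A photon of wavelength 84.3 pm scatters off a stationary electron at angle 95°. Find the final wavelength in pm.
86.9378 pm

Using the Compton scattering formula:
λ' = λ + Δλ = λ + λ_C(1 - cos θ)

Given:
- Initial wavelength λ = 84.3 pm
- Scattering angle θ = 95°
- Compton wavelength λ_C ≈ 2.4263 pm

Calculate the shift:
Δλ = 2.4263 × (1 - cos(95°))
Δλ = 2.4263 × 1.0872
Δλ = 2.6378 pm

Final wavelength:
λ' = 84.3 + 2.6378 = 86.9378 pm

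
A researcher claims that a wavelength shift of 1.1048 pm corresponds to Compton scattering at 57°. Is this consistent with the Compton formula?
Yes, consistent

Calculate the expected shift for θ = 57°:

Δλ_expected = λ_C(1 - cos(57°))
Δλ_expected = 2.4263 × (1 - cos(57°))
Δλ_expected = 2.4263 × 0.4554
Δλ_expected = 1.1048 pm

Given shift: 1.1048 pm
Expected shift: 1.1048 pm
Difference: 0.0000 pm

The values match. This is consistent with Compton scattering at the stated angle.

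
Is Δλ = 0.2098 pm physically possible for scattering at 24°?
Yes, consistent

Calculate the expected shift for θ = 24°:

Δλ_expected = λ_C(1 - cos(24°))
Δλ_expected = 2.4263 × (1 - cos(24°))
Δλ_expected = 2.4263 × 0.0865
Δλ_expected = 0.2098 pm

Given shift: 0.2098 pm
Expected shift: 0.2098 pm
Difference: 0.0000 pm

The values match. This is consistent with Compton scattering at the stated angle.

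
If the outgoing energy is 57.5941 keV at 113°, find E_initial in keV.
68.3000 keV

Convert final energy to wavelength (hc ≈ 1239.842 keV·pm):
λ' = hc/E' = 1239.842 / 57.5941 = 21.5272 pm

Calculate the Compton shift:
Δλ = λ_C(1 - cos(113°))
Δλ = 2.4263 × (1 - cos(113°))
Δλ = 3.3743 pm

Initial wavelength:
λ = λ' - Δλ = 21.5272 - 3.3743 = 18.1529 pm

Initial energy:
E = hc/λ = 1239.842 / 18.1529 = 68.3000 keV

(Intermediate values are shown rounded; full precision is carried through to the final answer.)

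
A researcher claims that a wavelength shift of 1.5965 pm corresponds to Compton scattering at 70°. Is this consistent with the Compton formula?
Yes, consistent

Calculate the expected shift for θ = 70°:

Δλ_expected = λ_C(1 - cos(70°))
Δλ_expected = 2.4263 × (1 - cos(70°))
Δλ_expected = 2.4263 × 0.6580
Δλ_expected = 1.5965 pm

Given shift: 1.5965 pm
Expected shift: 1.5965 pm
Difference: 0.0000 pm

The values match. This is consistent with Compton scattering at the stated angle.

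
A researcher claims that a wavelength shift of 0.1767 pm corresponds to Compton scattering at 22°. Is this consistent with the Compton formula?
Yes, consistent

Calculate the expected shift for θ = 22°:

Δλ_expected = λ_C(1 - cos(22°))
Δλ_expected = 2.4263 × (1 - cos(22°))
Δλ_expected = 2.4263 × 0.0728
Δλ_expected = 0.1767 pm

Given shift: 0.1767 pm
Expected shift: 0.1767 pm
Difference: 0.0000 pm

The values match. This is consistent with Compton scattering at the stated angle.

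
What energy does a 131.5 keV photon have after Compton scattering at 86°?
106.1008 keV

First convert energy to wavelength:
λ = hc/E, with hc ≈ 1239.842 keV·pm (i.e. 1239.842 eV·nm)

For E = 131.5 keV = 131500 eV:
λ = 1239.842 keV·pm / 131.5 keV
λ = 9.4285 pm

Calculate the Compton shift:
Δλ = λ_C(1 - cos(86°)) = 2.4263 × 0.9302
Δλ = 2.2571 pm

Final wavelength:
λ' = 9.4285 + 2.2571 = 11.6855 pm

Final energy:
E' = hc/λ' = 1239.842 / 11.6855 = 106.1008 keV

(Intermediate values are shown rounded; full precision is carried through to the final answer.)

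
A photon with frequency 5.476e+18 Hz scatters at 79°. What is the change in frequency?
1.896e+17 Hz (decrease)

Convert frequency to wavelength (c = 299792458 m/s):
λ₀ = c/f₀ = 299792458/5.476e+18 = 5.4746614e-11 m = 54.7466 pm

Calculate Compton shift:
Δλ = λ_C(1 - cos(79°)) = 1.9633 pm

Final wavelength:
λ' = λ₀ + Δλ = 54.7466 + 1.9633 = 56.7100 pm

Final frequency:
f' = c/λ' = 299792458/5.6709962e-11 = 5.2864161e+18 Hz

Frequency shift (decrease):
Δf = f₀ - f' = 5.476e+18 - 5.2864161e+18 = 1.896e+17 Hz

(Intermediate values are shown rounded; full precision is carried through to the final answer.)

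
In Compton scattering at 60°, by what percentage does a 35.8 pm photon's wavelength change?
3.3887%

Calculate the Compton shift:
Δλ = λ_C(1 - cos(60°))
Δλ = 2.4263 × (1 - cos(60°))
Δλ = 2.4263 × 0.5000
Δλ = 1.2132 pm

Percentage change:
(Δλ/λ₀) × 100 = (1.2132/35.8) × 100
= 3.3887%

(Intermediate values are shown rounded; full precision is carried through to the final answer.)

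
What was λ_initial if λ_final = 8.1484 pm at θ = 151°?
3.6000 pm

From λ' = λ + Δλ, we have λ = λ' - Δλ

First calculate the Compton shift:
Δλ = λ_C(1 - cos θ)
Δλ = 2.4263 × (1 - cos(151°))
Δλ = 2.4263 × 1.8746
Δλ = 4.5484 pm

Initial wavelength:
λ = λ' - Δλ
λ = 8.1484 - 4.5484
λ = 3.6000 pm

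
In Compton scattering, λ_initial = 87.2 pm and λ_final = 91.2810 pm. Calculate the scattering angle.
133.00°

First find the wavelength shift:
Δλ = λ' - λ = 91.2810 - 87.2 = 4.0810 pm

Using Δλ = λ_C(1 - cos θ), with λ_C = h/(m_e·c) ≈ 2.42631024 pm:
cos θ = 1 - Δλ/λ_C
cos θ = 1 - 4.0810/2.42631024
cos θ = -0.681978

θ = arccos(-0.681978)
θ = 133.00°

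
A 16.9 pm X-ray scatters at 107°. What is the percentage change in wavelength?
18.5544%

Calculate the Compton shift:
Δλ = λ_C(1 - cos(107°))
Δλ = 2.4263 × (1 - cos(107°))
Δλ = 2.4263 × 1.2924
Δλ = 3.1357 pm

Percentage change:
(Δλ/λ₀) × 100 = (3.1357/16.9) × 100
= 18.5544%

(Intermediate values are shown rounded; full precision is carried through to the final answer.)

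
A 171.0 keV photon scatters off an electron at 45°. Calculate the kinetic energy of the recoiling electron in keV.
15.2642 keV

By energy conservation: K_e = E_initial - E_final

First find the scattered photon energy:
Initial wavelength: λ = hc/E = 7.2505 pm
Compton shift: Δλ = λ_C(1 - cos(45°)) = 0.7106 pm
Final wavelength: λ' = 7.2505 + 0.7106 = 7.9612 pm
Final photon energy: E' = hc/λ' = 155.7358 keV

Electron kinetic energy:
K_e = E - E' = 171.0000 - 155.7358 = 15.2642 keV

(Intermediate values are shown rounded; full precision is carried through to the final answer.)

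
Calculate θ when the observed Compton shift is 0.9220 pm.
51.68°

From the Compton formula Δλ = λ_C(1 - cos θ), we can solve for θ:

cos θ = 1 - Δλ/λ_C

Given:
- Δλ = 0.9220 pm
- λ_C = h/(m_e·c) ≈ 2.42631024 pm

cos θ = 1 - 0.9220/2.42631024
cos θ = 1 - 0.380001
cos θ = 0.619999

θ = arccos(0.619999)
θ = 51.68°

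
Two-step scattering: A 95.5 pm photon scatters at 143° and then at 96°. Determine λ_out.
102.5440 pm

Apply Compton shift twice:

First scattering at θ₁ = 143°:
Δλ₁ = λ_C(1 - cos(143°))
Δλ₁ = 2.4263 × 1.7986
Δλ₁ = 4.3640 pm

After first scattering:
λ₁ = 95.5 + 4.3640 = 99.8640 pm

Second scattering at θ₂ = 96°:
Δλ₂ = λ_C(1 - cos(96°))
Δλ₂ = 2.4263 × 1.1045
Δλ₂ = 2.6799 pm

Final wavelength:
λ₂ = 99.8640 + 2.6799 = 102.5440 pm

Total shift: Δλ_total = 4.3640 + 2.6799 = 7.0440 pm

(Intermediate values are shown rounded; full precision is carried through to the final answer.)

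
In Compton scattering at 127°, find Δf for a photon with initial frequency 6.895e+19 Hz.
3.254e+19 Hz (decrease)

Convert frequency to wavelength (c = 299792458 m/s):
λ₀ = c/f₀ = 299792458/6.895e+19 = 4.3479689e-12 m = 4.3480 pm

Calculate Compton shift:
Δλ = λ_C(1 - cos(127°)) = 3.8865 pm

Final wavelength:
λ' = λ₀ + Δλ = 4.3480 + 3.8865 = 8.2345 pm

Final frequency:
f' = c/λ' = 299792458/8.2344691e-12 = 3.6407017e+19 Hz

Frequency shift (decrease):
Δf = f₀ - f' = 6.895e+19 - 3.6407017e+19 = 3.254e+19 Hz

(Intermediate values are shown rounded; full precision is carried through to the final answer.)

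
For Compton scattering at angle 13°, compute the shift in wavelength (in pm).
0.0622 pm

Using the Compton scattering formula:
Δλ = λ_C(1 - cos θ)

where λ_C = h/(m_e·c) ≈ 2.4263 pm is the Compton wavelength of an electron.

For θ = 13°:
cos(13°) = 0.9744
1 - cos(13°) = 0.0256

Δλ = 2.4263 × 0.0256
Δλ = 0.0622 pm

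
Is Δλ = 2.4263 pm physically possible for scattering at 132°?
No, inconsistent

Calculate the expected shift for θ = 132°:

Δλ_expected = λ_C(1 - cos(132°))
Δλ_expected = 2.4263 × (1 - cos(132°))
Δλ_expected = 2.4263 × 1.6691
Δλ_expected = 4.0498 pm

Given shift: 2.4263 pm
Expected shift: 4.0498 pm
Difference: 1.6235 pm

The values do not match. The given shift corresponds to θ ≈ 90.0°, not 132°.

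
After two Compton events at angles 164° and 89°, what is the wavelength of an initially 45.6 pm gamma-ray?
52.7426 pm

Apply Compton shift twice:

First scattering at θ₁ = 164°:
Δλ₁ = λ_C(1 - cos(164°))
Δλ₁ = 2.4263 × 1.9613
Δλ₁ = 4.7586 pm

After first scattering:
λ₁ = 45.6 + 4.7586 = 50.3586 pm

Second scattering at θ₂ = 89°:
Δλ₂ = λ_C(1 - cos(89°))
Δλ₂ = 2.4263 × 0.9825
Δλ₂ = 2.3840 pm

Final wavelength:
λ₂ = 50.3586 + 2.3840 = 52.7426 pm

Total shift: Δλ_total = 4.7586 + 2.3840 = 7.1426 pm

(Intermediate values are shown rounded; full precision is carried through to the final answer.)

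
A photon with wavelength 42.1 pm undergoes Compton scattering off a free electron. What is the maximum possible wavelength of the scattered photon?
46.9526 pm (at θ = 180°)

The Compton shift is Δλ = λ_C(1 − cos θ).

Since cos θ ranges from −1 to 1, the factor (1 − cos θ) ranges from 0 to 2; the maximum shift occurs at θ = 180° (backscattering):
Δλ_max = 2λ_C = 2 × 2.4263 pm = 4.8526 pm

Maximum scattered wavelength:
λ'_max = λ₀ + Δλ_max = 42.1 + 4.8526 = 46.9526 pm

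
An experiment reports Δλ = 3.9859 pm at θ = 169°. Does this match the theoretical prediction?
No, inconsistent

Calculate the expected shift for θ = 169°:

Δλ_expected = λ_C(1 - cos(169°))
Δλ_expected = 2.4263 × (1 - cos(169°))
Δλ_expected = 2.4263 × 1.9816
Δλ_expected = 4.8080 pm

Given shift: 3.9859 pm
Expected shift: 4.8080 pm
Difference: 0.8221 pm

The values do not match. The given shift corresponds to θ ≈ 130.0°, not 169°.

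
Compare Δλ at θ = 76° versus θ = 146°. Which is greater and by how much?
146° produces the larger shift by a factor of 2.413

Calculate both shifts using Δλ = λ_C(1 - cos θ):

For θ₁ = 76°:
Δλ₁ = 2.4263 × (1 - cos(76°))
Δλ₁ = 2.4263 × 0.7581
Δλ₁ = 1.8393 pm

For θ₂ = 146°:
Δλ₂ = 2.4263 × (1 - cos(146°))
Δλ₂ = 2.4263 × 1.8290
Δλ₂ = 4.4378 pm

The 146° angle produces the larger shift.
Ratio: 4.4378/1.8393 = 2.413

(Intermediate values are shown rounded; full precision is carried through to the final answer.)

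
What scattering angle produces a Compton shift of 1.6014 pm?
70.12°

From the Compton formula Δλ = λ_C(1 - cos θ), we can solve for θ:

cos θ = 1 - Δλ/λ_C

Given:
- Δλ = 1.6014 pm
- λ_C = h/(m_e·c) ≈ 2.42631024 pm

cos θ = 1 - 1.6014/2.42631024
cos θ = 1 - 0.660015
cos θ = 0.339985

θ = arccos(0.339985)
θ = 70.12°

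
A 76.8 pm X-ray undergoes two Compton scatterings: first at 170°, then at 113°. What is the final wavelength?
84.9901 pm

Apply Compton shift twice:

First scattering at θ₁ = 170°:
Δλ₁ = λ_C(1 - cos(170°))
Δλ₁ = 2.4263 × 1.9848
Δλ₁ = 4.8158 pm

After first scattering:
λ₁ = 76.8 + 4.8158 = 81.6158 pm

Second scattering at θ₂ = 113°:
Δλ₂ = λ_C(1 - cos(113°))
Δλ₂ = 2.4263 × 1.3907
Δλ₂ = 3.3743 pm

Final wavelength:
λ₂ = 81.6158 + 3.3743 = 84.9901 pm

Total shift: Δλ_total = 4.8158 + 3.3743 = 8.1901 pm

(Intermediate values are shown rounded; full precision is carried through to the final answer.)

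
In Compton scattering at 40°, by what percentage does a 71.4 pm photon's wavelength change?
0.7950%

Calculate the Compton shift:
Δλ = λ_C(1 - cos(40°))
Δλ = 2.4263 × (1 - cos(40°))
Δλ = 2.4263 × 0.2340
Δλ = 0.5676 pm

Percentage change:
(Δλ/λ₀) × 100 = (0.5676/71.4) × 100
= 0.7950%

(Intermediate values are shown rounded; full precision is carried through to the final answer.)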